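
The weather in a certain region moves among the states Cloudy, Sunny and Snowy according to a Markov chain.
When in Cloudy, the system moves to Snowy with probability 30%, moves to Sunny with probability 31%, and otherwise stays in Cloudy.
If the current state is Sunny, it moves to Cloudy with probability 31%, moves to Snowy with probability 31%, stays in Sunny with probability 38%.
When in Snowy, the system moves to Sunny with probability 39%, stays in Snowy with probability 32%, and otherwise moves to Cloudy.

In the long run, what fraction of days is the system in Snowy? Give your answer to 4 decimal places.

Let the stationary distribution be π with π = πP and π_1 + π_2 + π_3 = 1.
π_1 = 0.39·π_1 + 0.31·π_2 + 0.29·π_3
π_2 = 0.31·π_1 + 0.38·π_2 + 0.39·π_3
Solving with the normalization constraint gives π = (0.3302, 0.3600, 0.3098).
So the stationary probability of Snowy is 0.3098.

0.3098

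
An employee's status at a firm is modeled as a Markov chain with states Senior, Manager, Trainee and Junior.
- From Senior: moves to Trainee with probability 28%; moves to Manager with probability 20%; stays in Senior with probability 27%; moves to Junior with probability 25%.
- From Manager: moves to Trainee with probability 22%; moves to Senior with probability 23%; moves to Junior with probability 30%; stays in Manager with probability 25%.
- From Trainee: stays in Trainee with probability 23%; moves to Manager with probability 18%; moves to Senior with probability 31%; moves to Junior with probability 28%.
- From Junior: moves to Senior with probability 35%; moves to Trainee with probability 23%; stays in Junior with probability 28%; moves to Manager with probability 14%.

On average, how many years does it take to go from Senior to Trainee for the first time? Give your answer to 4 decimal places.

3.9216

Let t(s) be the expected number of years to first reach Trainee from state s, with t(Trainee) = 0. Conditioning on the first year:
t(Senior) = 1 + 0.27·t(Senior) + 0.2·t(Manager) + 0.25·t(Junior)
t(Manager) = 1 + 0.23·t(Senior) + 0.25·t(Manager) + 0.3·t(Junior)
t(Junior) = 1 + 0.35·t(Senior) + 0.14·t(Manager) + 0.28·t(Junior)
Solving: t(Senior) = 3.9216, t(Manager) = 4.1791, t(Junior) = 4.1078.
Expected years from Senior to Trainee: 3.9216.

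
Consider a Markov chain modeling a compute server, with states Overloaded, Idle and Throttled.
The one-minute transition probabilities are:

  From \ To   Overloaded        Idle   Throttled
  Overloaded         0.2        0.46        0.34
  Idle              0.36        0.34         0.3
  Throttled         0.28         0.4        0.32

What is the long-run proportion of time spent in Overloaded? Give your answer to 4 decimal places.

0.2884

Let the stationary distribution be π with π = πP and π_1 + π_2 + π_3 = 1.
π_1 = 0.2·π_1 + 0.36·π_2 + 0.28·π_3
π_2 = 0.46·π_1 + 0.34·π_2 + 0.4·π_3
Solving with the normalization constraint gives π = (0.2884, 0.3937, 0.3179).
So the stationary probability of Overloaded is 0.2884.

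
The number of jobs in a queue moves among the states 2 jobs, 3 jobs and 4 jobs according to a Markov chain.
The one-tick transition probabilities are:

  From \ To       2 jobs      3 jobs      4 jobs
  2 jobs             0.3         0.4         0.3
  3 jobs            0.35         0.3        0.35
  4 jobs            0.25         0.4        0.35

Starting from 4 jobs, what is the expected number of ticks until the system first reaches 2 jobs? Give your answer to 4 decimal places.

Let t(s) be the expected number of ticks to first reach 2 jobs from state s, with t(2 jobs) = 0. Conditioning on the first tick:
t(3 jobs) = 1 + 0.3·t(3 jobs) + 0.35·t(4 jobs)
t(4 jobs) = 1 + 0.4·t(3 jobs) + 0.35·t(4 jobs)
Solving: t(3 jobs) = 3.1746, t(4 jobs) = 3.4921.
Expected ticks from 4 jobs to 2 jobs: 3.4921.

3.4921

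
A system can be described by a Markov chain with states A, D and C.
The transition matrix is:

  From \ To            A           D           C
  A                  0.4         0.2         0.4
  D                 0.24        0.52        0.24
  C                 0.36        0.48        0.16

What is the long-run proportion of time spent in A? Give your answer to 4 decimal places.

Let the stationary distribution be π with π = πP and π_1 + π_2 + π_3 = 1.
π_1 = 0.4·π_1 + 0.24·π_2 + 0.36·π_3
π_2 = 0.2·π_1 + 0.52·π_2 + 0.48·π_3
Solving with the normalization constraint gives π = (0.3243, 0.4054, 0.2703).
So the stationary probability of A is 0.3243.

0.3243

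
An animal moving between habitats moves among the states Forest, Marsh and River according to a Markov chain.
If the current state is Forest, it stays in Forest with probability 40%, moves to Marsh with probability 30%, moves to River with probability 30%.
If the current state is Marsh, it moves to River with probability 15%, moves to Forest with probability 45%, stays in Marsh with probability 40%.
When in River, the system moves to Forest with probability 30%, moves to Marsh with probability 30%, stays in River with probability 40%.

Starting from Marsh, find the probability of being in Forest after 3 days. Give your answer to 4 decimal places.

Propagate the distribution vector 3 days from Marsh.
After 0 days: (0.0000, 1.0000, 0.0000)
After 1 day: (0.4500, 0.4000, 0.1500)
After 2 days: (0.4050, 0.3400, 0.2550)
After 3 days: (0.3915, 0.3340, 0.2745)
P(in Forest after 3 days) = 0.3915

0.3915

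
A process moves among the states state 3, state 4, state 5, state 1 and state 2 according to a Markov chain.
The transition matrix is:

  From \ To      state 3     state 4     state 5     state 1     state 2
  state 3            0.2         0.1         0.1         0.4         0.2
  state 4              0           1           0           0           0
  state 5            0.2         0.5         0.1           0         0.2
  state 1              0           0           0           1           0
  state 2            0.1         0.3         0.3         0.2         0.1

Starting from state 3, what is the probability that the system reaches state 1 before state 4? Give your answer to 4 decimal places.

0.6182

Let h(s) be the probability of absorption at state 1 starting from transient state s. Then h(state 1) = 1 and h(state 4) = 0. By first-step analysis:
h(state 3) = 0.2·h(state 3) + 0.1·0 + 0.1·h(state 5) + 0.4·1 + 0.2·h(state 2)
h(state 5) = 0.2·h(state 3) + 0.5·0 + 0.1·h(state 5) + 0.2·h(state 2)
h(state 2) = 0.1·h(state 3) + 0.3·0 + 0.3·h(state 5) + 0.2·1 + 0.1·h(state 2)
Solving: h(state 3) = 0.6182, h(state 5) = 0.2182, h(state 2) = 0.3636.
Starting from state 3, the probability is 0.6182.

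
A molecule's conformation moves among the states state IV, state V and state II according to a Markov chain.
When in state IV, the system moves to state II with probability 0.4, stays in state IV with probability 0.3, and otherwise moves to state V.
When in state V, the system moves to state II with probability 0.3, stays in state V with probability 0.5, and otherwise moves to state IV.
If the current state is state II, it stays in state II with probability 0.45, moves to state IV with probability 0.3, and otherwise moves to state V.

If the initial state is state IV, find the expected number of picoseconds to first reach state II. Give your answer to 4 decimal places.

Let t(s) be the expected number of picoseconds to first reach state II from state s, with t(state II) = 0. Conditioning on the first picosecond:
t(state IV) = 1 + 0.3·t(state IV) + 0.3·t(state V)
t(state V) = 1 + 0.2·t(state IV) + 0.5·t(state V)
Solving: t(state IV) = 2.7586, t(state V) = 3.1034.
Expected picoseconds from state IV to state II: 2.7586.

2.7586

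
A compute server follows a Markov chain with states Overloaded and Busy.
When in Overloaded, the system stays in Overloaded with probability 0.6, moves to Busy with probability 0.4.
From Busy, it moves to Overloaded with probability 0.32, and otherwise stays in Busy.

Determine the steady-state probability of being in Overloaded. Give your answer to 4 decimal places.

Let the stationary distribution be π with π = πP and π_1 + π_2 = 1.
π_1 = 0.6·π_1 + 0.32·π_2
Solving with the normalization constraint gives π = (0.4444, 0.5556).
So the stationary probability of Overloaded is 0.4444.

0.4444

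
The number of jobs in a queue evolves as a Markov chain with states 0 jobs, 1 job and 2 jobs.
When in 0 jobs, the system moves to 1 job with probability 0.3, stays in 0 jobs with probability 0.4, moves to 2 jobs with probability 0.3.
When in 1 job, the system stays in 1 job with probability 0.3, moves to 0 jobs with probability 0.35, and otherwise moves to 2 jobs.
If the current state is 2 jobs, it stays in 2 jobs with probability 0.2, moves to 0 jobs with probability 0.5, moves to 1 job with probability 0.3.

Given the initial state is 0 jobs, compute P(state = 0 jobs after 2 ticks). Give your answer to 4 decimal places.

Sum over the intermediate state after 1 tick:
P = P(0 jobs→0 jobs)·P(0 jobs→0 jobs) + P(0 jobs→1 job)·P(1 job→0 jobs) + P(0 jobs→2 jobs)·P(2 jobs→0 jobs)
  = 0.4×0.4 + 0.3×0.35 + 0.3×0.5
  = 0.1600 + 0.1050 + 0.1500 = 0.4150

0.4150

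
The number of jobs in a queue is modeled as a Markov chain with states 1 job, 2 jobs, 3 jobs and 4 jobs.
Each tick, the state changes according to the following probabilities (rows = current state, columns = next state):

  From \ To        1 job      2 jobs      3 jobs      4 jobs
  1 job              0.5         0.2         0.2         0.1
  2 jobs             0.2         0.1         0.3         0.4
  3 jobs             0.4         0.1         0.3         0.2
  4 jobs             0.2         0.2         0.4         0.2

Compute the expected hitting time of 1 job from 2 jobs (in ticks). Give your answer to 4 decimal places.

3.7654

Let t(s) be the expected number of ticks to first reach 1 job from state s, with t(1 job) = 0. Conditioning on the first tick:
t(2 jobs) = 1 + 0.1·t(2 jobs) + 0.3·t(3 jobs) + 0.4·t(4 jobs)
t(3 jobs) = 1 + 0.1·t(2 jobs) + 0.3·t(3 jobs) + 0.2·t(4 jobs)
t(4 jobs) = 1 + 0.2·t(2 jobs) + 0.4·t(3 jobs) + 0.2·t(4 jobs)
Solving: t(2 jobs) = 3.7654, t(3 jobs) = 3.0247, t(4 jobs) = 3.7037.
Expected ticks from 2 jobs to 1 job: 3.7654.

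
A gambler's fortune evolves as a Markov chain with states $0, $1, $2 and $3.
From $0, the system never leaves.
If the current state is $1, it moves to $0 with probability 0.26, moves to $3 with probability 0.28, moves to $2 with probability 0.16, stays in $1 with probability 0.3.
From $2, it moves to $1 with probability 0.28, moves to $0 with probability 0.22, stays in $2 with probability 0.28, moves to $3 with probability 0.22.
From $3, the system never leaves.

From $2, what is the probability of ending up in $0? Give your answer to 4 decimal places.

Let h(s) be the probability of absorption at $0 starting from transient state s. Then h($0) = 1 and h($3) = 0. By first-step analysis:
h($1) = 0.26·1 + 0.3·h($1) + 0.16·h($2) + 0.28·0
h($2) = 0.22·1 + 0.28·h($1) + 0.28·h($2) + 0.22·0
Solving: h($1) = 0.4843, h($2) = 0.4939.
Starting from $2, the probability is 0.4939.

0.4939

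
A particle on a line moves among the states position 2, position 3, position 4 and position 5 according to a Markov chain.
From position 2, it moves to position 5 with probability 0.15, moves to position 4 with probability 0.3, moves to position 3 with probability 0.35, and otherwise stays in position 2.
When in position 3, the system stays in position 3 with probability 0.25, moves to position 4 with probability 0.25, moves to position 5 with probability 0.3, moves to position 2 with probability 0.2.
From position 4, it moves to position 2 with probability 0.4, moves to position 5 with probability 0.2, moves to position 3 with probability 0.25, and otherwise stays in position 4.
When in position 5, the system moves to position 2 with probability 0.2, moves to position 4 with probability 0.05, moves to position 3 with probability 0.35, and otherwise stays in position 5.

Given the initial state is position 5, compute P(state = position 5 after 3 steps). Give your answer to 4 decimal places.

0.2815

Propagate the distribution vector 3 steps from position 5.
After 0 steps: (0.0000, 0.0000, 0.0000, 1.0000)
After 1 step: (0.2000, 0.3500, 0.0500, 0.4000)
After 2 steps: (0.2100, 0.3100, 0.1750, 0.3050)
After 3 steps: (0.2350, 0.3015, 0.1820, 0.2815)
P(in position 5 after 3 steps) = 0.2815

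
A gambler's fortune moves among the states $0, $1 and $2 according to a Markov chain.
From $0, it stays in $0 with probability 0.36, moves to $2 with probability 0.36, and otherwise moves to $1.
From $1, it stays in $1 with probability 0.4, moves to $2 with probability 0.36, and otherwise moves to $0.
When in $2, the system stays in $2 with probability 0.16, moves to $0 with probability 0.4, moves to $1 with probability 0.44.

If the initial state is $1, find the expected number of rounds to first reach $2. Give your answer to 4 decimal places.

2.7778

Let t(s) be the expected number of rounds to first reach $2 from state s, with t($2) = 0. Conditioning on the first round:
t($0) = 1 + 0.36·t($0) + 0.28·t($1)
t($1) = 1 + 0.24·t($0) + 0.4·t($1)
Solving: t($0) = 2.7778, t($1) = 2.7778.
Expected rounds from $1 to $2: 2.7778.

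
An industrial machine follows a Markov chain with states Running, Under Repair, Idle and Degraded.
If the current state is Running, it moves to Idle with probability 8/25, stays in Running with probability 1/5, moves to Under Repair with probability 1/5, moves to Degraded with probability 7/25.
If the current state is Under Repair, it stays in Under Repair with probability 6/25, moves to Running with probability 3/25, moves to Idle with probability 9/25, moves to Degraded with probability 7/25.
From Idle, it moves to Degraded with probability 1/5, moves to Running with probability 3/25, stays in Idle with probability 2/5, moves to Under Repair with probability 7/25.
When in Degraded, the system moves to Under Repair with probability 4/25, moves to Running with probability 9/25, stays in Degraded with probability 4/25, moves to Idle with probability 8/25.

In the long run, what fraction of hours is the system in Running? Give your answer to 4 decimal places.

Let the stationary distribution be π with π = πP and π_1 + π_2 + π_3 + π_4 = 1.
π_1 = 0.2·π_1 + 0.12·π_2 + 0.12·π_3 + 0.36·π_4
π_2 = 0.2·π_1 + 0.24·π_2 + 0.28·π_3 + 0.16·π_4
π_3 = 0.32·π_1 + 0.36·π_2 + 0.4·π_3 + 0.32·π_4
Solving with the normalization constraint gives π = (0.1890, 0.2288, 0.3578, 0.2244).
So the stationary probability of Running is 0.1890.

0.1890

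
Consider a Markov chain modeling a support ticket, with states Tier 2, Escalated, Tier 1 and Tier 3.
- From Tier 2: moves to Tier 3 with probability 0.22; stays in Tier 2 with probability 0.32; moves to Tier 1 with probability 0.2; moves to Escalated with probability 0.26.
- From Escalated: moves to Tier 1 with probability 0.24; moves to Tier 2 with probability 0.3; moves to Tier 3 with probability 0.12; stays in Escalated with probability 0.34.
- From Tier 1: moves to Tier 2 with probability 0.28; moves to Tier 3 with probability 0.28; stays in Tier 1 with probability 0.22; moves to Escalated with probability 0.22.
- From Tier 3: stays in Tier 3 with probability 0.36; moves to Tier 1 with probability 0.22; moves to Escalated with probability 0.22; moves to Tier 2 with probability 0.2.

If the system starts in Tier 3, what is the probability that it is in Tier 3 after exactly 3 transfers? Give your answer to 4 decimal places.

Propagate the distribution vector 3 transfers from Tier 3.
After 0 transfers: (0.0000, 0.0000, 0.0000, 1.0000)
After 1 transfer: (0.2000, 0.2200, 0.2200, 0.3600)
After 2 transfers: (0.2636, 0.2544, 0.2204, 0.2616)
After 3 transfers: (0.2747, 0.2611, 0.2198, 0.2444)
P(in Tier 3 after 3 transfers) = 0.2444

0.2444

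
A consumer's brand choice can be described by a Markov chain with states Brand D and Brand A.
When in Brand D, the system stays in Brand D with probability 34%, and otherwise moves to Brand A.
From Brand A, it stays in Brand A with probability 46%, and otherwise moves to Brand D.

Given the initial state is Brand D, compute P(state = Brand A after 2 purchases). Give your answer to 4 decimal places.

Sum over the intermediate state after 1 purchase:
P = P(Brand D→Brand D)·P(Brand D→Brand A) + P(Brand D→Brand A)·P(Brand A→Brand A)
  = 0.34×0.66 + 0.66×0.46
  = 0.2244 + 0.3036 = 0.5280

0.5280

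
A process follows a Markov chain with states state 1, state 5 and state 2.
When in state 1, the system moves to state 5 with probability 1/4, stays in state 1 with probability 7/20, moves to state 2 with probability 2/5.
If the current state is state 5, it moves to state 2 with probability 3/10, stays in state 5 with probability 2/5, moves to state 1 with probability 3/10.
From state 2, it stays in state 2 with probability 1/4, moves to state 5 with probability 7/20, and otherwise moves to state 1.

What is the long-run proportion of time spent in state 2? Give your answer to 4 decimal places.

0.3190

Let the stationary distribution be π with π = πP and π_1 + π_2 + π_3 = 1.
π_1 = 0.35·π_1 + 0.3·π_2 + 0.4·π_3
π_2 = 0.25·π_1 + 0.4·π_2 + 0.35·π_3
Solving with the normalization constraint gives π = (0.3494, 0.3316, 0.3190).
So the stationary probability of state 2 is 0.3190.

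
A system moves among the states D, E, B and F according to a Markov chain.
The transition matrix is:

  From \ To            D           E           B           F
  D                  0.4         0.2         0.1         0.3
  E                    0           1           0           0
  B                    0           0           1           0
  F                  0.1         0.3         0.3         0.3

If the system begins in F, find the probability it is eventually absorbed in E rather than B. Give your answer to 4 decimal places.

0.5128

Let h(s) be the probability of absorption at E starting from transient state s. Then h(E) = 1 and h(B) = 0. By first-step analysis:
h(D) = 0.4·h(D) + 0.2·1 + 0.1·0 + 0.3·h(F)
h(F) = 0.1·h(D) + 0.3·1 + 0.3·0 + 0.3·h(F)
Solving: h(D) = 0.5897, h(F) = 0.5128.
Starting from F, the probability is 0.5128.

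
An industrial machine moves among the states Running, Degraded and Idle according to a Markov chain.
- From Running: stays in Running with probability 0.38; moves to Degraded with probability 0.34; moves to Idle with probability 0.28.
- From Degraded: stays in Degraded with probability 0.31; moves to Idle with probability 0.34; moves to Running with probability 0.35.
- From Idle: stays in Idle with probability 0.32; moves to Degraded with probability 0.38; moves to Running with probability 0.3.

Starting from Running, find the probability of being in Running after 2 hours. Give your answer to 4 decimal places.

Sum over the intermediate state after 1 hour:
P = P(Running→Running)·P(Running→Running) + P(Running→Degraded)·P(Degraded→Running) + P(Running→Idle)·P(Idle→Running)
  = 0.38×0.38 + 0.34×0.35 + 0.28×0.3
  = 0.1444 + 0.1190 + 0.0840 = 0.3474

0.3474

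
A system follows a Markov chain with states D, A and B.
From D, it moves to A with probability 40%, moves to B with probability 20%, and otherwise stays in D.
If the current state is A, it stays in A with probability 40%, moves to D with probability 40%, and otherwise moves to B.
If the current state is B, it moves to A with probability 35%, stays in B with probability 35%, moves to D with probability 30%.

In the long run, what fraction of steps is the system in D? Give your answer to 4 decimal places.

0.3765

Let the stationary distribution be π with π = πP and π_1 + π_2 + π_3 = 1.
π_1 = 0.4·π_1 + 0.4·π_2 + 0.3·π_3
π_2 = 0.4·π_1 + 0.4·π_2 + 0.35·π_3
Solving with the normalization constraint gives π = (0.3765, 0.3882, 0.2353).
So the stationary probability of D is 0.3765.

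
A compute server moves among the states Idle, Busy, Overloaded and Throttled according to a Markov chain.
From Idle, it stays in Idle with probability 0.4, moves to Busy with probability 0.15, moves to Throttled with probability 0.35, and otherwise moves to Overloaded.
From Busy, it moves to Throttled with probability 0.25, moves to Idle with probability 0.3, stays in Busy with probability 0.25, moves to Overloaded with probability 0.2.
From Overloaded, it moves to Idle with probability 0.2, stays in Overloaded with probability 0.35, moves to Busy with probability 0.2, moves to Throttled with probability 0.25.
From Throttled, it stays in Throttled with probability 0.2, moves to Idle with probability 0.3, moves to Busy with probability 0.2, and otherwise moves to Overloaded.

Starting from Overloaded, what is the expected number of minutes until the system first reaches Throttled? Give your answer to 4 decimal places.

3.6042

Let t(s) be the expected number of minutes to first reach Throttled from state s, with t(Throttled) = 0. Conditioning on the first minute:
t(Idle) = 1 + 0.4·t(Idle) + 0.15·t(Busy) + 0.1·t(Overloaded)
t(Busy) = 1 + 0.3·t(Idle) + 0.25·t(Busy) + 0.2·t(Overloaded)
t(Overloaded) = 1 + 0.2·t(Idle) + 0.2·t(Busy) + 0.35·t(Overloaded)
Solving: t(Idle) = 3.1567, t(Busy) = 3.5571, t(Overloaded) = 3.6042.
Expected minutes from Overloaded to Throttled: 3.6042.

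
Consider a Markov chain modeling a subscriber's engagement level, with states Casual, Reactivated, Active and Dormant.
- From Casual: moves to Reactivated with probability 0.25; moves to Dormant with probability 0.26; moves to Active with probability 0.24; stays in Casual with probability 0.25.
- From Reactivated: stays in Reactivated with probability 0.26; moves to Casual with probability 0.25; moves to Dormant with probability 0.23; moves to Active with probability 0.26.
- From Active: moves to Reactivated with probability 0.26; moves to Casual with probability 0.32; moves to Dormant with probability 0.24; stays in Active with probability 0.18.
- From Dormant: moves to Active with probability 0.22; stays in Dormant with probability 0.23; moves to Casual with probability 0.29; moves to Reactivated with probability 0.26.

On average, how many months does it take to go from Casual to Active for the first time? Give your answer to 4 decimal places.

4.1632

Let t(s) be the expected number of months to first reach Active from state s, with t(Active) = 0. Conditioning on the first month:
t(Casual) = 1 + 0.25·t(Casual) + 0.25·t(Reactivated) + 0.26·t(Dormant)
t(Reactivated) = 1 + 0.25·t(Casual) + 0.26·t(Reactivated) + 0.23·t(Dormant)
t(Dormant) = 1 + 0.29·t(Casual) + 0.26·t(Reactivated) + 0.23·t(Dormant)
Solving: t(Casual) = 4.1632, t(Reactivated) = 4.0767, t(Dormant) = 4.2432.
Expected months from Casual to Active: 4.1632.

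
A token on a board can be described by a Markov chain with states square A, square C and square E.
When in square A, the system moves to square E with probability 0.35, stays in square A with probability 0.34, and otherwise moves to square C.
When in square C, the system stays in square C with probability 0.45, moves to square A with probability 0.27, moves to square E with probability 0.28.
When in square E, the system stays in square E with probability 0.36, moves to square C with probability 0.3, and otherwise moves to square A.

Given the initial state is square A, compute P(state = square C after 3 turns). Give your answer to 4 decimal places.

Propagate the distribution vector 3 turns from square A.
After 0 turns: (1.0000, 0.0000, 0.0000)
After 1 turn: (0.3400, 0.3100, 0.3500)
After 2 turns: (0.3183, 0.3499, 0.3318)
After 3 turns: (0.3155, 0.3557, 0.3288)
P(in square C after 3 turns) = 0.3557

0.3557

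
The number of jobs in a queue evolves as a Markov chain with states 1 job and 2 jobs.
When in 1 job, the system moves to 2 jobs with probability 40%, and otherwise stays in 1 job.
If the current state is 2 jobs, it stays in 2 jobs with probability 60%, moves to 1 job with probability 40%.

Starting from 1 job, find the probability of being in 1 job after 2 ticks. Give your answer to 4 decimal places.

Sum over the intermediate state after 1 tick:
P = P(1 job→1 job)·P(1 job→1 job) + P(1 job→2 jobs)·P(2 jobs→1 job)
  = 0.6×0.6 + 0.4×0.4
  = 0.3600 + 0.1600 = 0.5200

0.5200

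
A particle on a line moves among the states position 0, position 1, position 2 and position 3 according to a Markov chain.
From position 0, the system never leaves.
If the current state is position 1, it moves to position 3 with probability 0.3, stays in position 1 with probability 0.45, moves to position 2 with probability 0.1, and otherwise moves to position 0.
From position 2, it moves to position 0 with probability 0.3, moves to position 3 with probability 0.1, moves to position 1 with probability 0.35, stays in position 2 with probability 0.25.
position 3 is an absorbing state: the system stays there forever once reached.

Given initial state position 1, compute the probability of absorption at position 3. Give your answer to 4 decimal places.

0.6225

Let h(s) be the probability of absorption at position 3 starting from transient state s. Then h(position 3) = 1 and h(position 0) = 0. By first-step analysis:
h(position 1) = 0.15·0 + 0.45·h(position 1) + 0.1·h(position 2) + 0.3·1
h(position 2) = 0.3·0 + 0.35·h(position 1) + 0.25·h(position 2) + 0.1·1
Solving: h(position 1) = 0.6225, h(position 2) = 0.4238.
Starting from position 1, the probability is 0.6225.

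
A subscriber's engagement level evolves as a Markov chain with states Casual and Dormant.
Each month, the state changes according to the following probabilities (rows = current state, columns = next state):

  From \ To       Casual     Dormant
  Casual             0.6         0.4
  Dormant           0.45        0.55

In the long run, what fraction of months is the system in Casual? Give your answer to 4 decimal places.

Let the stationary distribution be π with π = πP and π_1 + π_2 = 1.
π_1 = 0.6·π_1 + 0.45·π_2
Solving with the normalization constraint gives π = (0.5294, 0.4706).
So the stationary probability of Casual is 0.5294.

0.5294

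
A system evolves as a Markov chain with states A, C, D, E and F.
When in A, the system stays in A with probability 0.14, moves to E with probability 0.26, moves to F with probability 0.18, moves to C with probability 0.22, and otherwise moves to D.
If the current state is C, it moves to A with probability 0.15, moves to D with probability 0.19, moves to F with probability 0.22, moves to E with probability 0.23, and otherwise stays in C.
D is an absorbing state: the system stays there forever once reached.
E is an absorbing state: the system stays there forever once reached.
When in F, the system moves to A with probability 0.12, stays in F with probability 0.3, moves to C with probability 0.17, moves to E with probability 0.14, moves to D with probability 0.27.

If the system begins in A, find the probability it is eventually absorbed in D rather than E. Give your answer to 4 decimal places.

0.4828

Let h(s) be the probability of absorption at D starting from transient state s. Then h(D) = 1 and h(E) = 0. By first-step analysis:
h(A) = 0.14·h(A) + 0.22·h(C) + 0.2·1 + 0.26·0 + 0.18·h(F)
h(C) = 0.15·h(A) + 0.21·h(C) + 0.19·1 + 0.23·0 + 0.22·h(F)
h(F) = 0.12·h(A) + 0.17·h(C) + 0.27·1 + 0.14·0 + 0.3·h(F)
Solving: h(A) = 0.4828, h(C) = 0.4962, h(F) = 0.5890.
Starting from A, the probability is 0.4828.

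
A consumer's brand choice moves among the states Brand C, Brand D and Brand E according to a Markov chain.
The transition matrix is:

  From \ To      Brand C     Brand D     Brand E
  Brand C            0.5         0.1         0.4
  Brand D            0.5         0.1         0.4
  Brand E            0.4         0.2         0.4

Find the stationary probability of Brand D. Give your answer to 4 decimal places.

0.1400

Let the stationary distribution be π with π = πP and π_1 + π_2 + π_3 = 1.
π_1 = 0.5·π_1 + 0.5·π_2 + 0.4·π_3
π_2 = 0.1·π_1 + 0.1·π_2 + 0.2·π_3
Solving with the normalization constraint gives π = (0.4600, 0.1400, 0.4000).
So the stationary probability of Brand D is 0.1400.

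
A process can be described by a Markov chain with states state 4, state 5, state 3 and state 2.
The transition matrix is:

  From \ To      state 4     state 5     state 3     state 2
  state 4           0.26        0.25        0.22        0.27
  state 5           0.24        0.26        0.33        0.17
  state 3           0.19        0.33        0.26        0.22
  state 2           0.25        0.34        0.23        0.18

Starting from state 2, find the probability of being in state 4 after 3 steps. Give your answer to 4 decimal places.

Propagate the distribution vector 3 steps from state 2.
After 0 steps: (0.0000, 0.0000, 0.0000, 1.0000)
After 1 step: (0.2500, 0.3400, 0.2300, 0.1800)
After 2 steps: (0.2353, 0.2880, 0.2684, 0.2083)
After 3 steps: (0.2334, 0.2931, 0.2645, 0.2090)
P(in state 4 after 3 steps) = 0.2334

0.2334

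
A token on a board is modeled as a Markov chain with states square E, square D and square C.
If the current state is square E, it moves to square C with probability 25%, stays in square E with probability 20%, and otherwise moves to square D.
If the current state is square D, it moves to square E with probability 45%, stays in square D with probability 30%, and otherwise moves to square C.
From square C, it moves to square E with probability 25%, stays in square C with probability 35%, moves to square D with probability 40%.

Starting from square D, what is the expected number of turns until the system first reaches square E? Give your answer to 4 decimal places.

Let t(s) be the expected number of turns to first reach square E from state s, with t(square E) = 0. Conditioning on the first turn:
t(square D) = 1 + 0.3·t(square D) + 0.25·t(square C)
t(square C) = 1 + 0.4·t(square D) + 0.35·t(square C)
Solving: t(square D) = 2.5352, t(square C) = 3.0986.
Expected turns from square D to square E: 2.5352.

2.5352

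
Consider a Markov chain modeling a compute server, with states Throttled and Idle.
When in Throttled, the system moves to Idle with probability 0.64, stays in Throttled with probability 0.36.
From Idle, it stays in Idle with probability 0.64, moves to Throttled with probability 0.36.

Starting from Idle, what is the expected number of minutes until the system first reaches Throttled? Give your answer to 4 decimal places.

Let t(s) be the expected number of minutes to first reach Throttled from state s, with t(Throttled) = 0. Conditioning on the first minute:
t(Idle) = 1 + 0.64·t(Idle)
Solving: t(Idle) = 2.7778.
Expected minutes from Idle to Throttled: 2.7778.

2.7778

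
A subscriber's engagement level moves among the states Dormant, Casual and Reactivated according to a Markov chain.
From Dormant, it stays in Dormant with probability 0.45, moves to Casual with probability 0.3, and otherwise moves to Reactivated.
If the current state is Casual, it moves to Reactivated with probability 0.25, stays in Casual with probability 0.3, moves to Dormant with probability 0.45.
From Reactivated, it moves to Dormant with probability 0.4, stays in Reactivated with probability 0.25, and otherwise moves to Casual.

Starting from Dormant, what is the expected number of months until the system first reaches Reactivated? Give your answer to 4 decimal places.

4.0000

Let t(s) be the expected number of months to first reach Reactivated from state s, with t(Reactivated) = 0. Conditioning on the first month:
t(Dormant) = 1 + 0.45·t(Dormant) + 0.3·t(Casual)
t(Casual) = 1 + 0.45·t(Dormant) + 0.3·t(Casual)
Solving: t(Dormant) = 4.0000, t(Casual) = 4.0000.
Expected months from Dormant to Reactivated: 4.0000.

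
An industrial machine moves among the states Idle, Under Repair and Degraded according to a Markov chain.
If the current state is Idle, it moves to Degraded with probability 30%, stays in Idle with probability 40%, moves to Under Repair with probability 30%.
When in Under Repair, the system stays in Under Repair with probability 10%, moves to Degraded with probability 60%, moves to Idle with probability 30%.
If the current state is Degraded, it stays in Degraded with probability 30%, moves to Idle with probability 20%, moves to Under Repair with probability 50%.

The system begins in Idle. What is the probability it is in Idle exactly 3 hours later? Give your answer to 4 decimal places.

0.2920

Propagate the distribution vector 3 hours from Idle.
After 0 hours: (1.0000, 0.0000, 0.0000)
After 1 hour: (0.4000, 0.3000, 0.3000)
After 2 hours: (0.3100, 0.3000, 0.3900)
After 3 hours: (0.2920, 0.3180, 0.3900)
P(in Idle after 3 hours) = 0.2920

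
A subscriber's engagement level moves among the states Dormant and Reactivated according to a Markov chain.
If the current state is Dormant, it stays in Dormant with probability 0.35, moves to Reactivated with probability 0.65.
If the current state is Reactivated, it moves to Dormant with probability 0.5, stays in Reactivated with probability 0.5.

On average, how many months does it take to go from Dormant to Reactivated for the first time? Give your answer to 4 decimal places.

Let t(s) be the expected number of months to first reach Reactivated from state s, with t(Reactivated) = 0. Conditioning on the first month:
t(Dormant) = 1 + 0.35·t(Dormant)
Solving: t(Dormant) = 1.5385.
Expected months from Dormant to Reactivated: 1.5385.

1.5385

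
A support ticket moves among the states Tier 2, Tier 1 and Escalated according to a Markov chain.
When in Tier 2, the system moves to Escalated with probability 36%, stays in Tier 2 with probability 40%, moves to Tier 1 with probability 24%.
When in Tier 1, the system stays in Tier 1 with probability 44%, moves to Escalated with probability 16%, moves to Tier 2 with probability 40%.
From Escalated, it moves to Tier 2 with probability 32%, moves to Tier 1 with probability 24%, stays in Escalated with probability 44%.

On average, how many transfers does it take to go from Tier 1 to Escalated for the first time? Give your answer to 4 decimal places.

Let t(s) be the expected number of transfers to first reach Escalated from state s, with t(Escalated) = 0. Conditioning on the first transfer:
t(Tier 2) = 1 + 0.4·t(Tier 2) + 0.24·t(Tier 1)
t(Tier 1) = 1 + 0.4·t(Tier 2) + 0.44·t(Tier 1)
Solving: t(Tier 2) = 3.3333, t(Tier 1) = 4.1667.
Expected transfers from Tier 1 to Escalated: 4.1667.

4.1667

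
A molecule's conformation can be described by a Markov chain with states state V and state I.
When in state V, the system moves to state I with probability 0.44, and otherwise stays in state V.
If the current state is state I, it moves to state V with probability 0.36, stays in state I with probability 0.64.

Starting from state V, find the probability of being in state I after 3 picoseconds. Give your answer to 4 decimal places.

Propagate the distribution vector 3 picoseconds from state V.
After 0 picoseconds: (1.0000, 0.0000)
After 1 picosecond: (0.5600, 0.4400)
After 2 picoseconds: (0.4720, 0.5280)
After 3 picoseconds: (0.4544, 0.5456)
P(in state I after 3 picoseconds) = 0.5456

0.5456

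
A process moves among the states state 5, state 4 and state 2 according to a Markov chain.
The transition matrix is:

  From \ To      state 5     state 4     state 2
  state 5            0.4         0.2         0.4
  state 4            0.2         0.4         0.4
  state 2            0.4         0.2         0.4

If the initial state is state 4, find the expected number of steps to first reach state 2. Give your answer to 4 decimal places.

Let t(s) be the expected number of steps to first reach state 2 from state s, with t(state 2) = 0. Conditioning on the first step:
t(state 5) = 1 + 0.4·t(state 5) + 0.2·t(state 4)
t(state 4) = 1 + 0.2·t(state 5) + 0.4·t(state 4)
Solving: t(state 5) = 2.5000, t(state 4) = 2.5000.
Expected steps from state 4 to state 2: 2.5000.

2.5000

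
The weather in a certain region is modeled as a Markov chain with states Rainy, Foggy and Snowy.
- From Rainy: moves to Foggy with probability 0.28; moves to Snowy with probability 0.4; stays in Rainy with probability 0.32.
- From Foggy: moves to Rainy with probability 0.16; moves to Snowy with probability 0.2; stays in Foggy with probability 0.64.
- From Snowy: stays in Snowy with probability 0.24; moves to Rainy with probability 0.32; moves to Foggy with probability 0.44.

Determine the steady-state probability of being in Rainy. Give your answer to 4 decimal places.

0.2397

Let the stationary distribution be π with π = πP and π_1 + π_2 + π_3 = 1.
π_1 = 0.32·π_1 + 0.16·π_2 + 0.32·π_3
π_2 = 0.28·π_1 + 0.64·π_2 + 0.44·π_3
Solving with the normalization constraint gives π = (0.2397, 0.5021, 0.2583).
So the stationary probability of Rainy is 0.2397.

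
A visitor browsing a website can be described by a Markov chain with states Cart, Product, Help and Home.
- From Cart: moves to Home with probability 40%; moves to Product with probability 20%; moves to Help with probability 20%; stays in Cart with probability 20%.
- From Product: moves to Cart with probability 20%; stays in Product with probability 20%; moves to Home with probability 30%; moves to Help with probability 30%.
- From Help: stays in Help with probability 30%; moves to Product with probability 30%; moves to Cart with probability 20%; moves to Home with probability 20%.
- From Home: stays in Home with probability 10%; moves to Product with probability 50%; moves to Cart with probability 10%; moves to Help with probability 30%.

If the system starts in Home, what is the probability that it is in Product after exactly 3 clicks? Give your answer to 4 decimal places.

Propagate the distribution vector 3 clicks from Home.
After 0 clicks: (0.0000, 0.0000, 0.0000, 1.0000)
After 1 click: (0.1000, 0.5000, 0.3000, 0.1000)
After 2 clicks: (0.1900, 0.2600, 0.2900, 0.2600)
After 3 clicks: (0.1740, 0.3070, 0.2810, 0.2380)
P(in Product after 3 clicks) = 0.3070

0.3070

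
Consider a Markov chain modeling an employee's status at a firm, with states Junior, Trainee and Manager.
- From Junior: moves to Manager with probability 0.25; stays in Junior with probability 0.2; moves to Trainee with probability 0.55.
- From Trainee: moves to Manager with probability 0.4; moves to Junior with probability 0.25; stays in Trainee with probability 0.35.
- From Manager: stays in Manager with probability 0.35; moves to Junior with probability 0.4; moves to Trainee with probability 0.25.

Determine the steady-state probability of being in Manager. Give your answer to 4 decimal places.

Let the stationary distribution be π with π = πP and π_1 + π_2 + π_3 = 1.
π_1 = 0.2·π_1 + 0.25·π_2 + 0.4·π_3
π_2 = 0.55·π_1 + 0.35·π_2 + 0.25·π_3
Solving with the normalization constraint gives π = (0.2867, 0.3733, 0.3400).
So the stationary probability of Manager is 0.3400.

0.3400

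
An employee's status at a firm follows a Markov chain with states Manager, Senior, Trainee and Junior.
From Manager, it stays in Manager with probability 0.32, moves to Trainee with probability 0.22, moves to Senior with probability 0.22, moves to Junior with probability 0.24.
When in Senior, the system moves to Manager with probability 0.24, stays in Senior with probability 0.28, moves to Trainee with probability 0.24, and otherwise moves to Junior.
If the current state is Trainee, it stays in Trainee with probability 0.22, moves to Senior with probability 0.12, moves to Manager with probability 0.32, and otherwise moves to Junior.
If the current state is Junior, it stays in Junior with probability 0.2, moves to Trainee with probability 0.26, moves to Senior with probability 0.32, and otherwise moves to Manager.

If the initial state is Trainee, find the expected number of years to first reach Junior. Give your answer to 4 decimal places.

Let t(s) be the expected number of years to first reach Junior from state s, with t(Junior) = 0. Conditioning on the first year:
t(Manager) = 1 + 0.32·t(Manager) + 0.22·t(Senior) + 0.22·t(Trainee)
t(Senior) = 1 + 0.24·t(Manager) + 0.28·t(Senior) + 0.24·t(Trainee)
t(Trainee) = 1 + 0.32·t(Manager) + 0.12·t(Senior) + 0.22·t(Trainee)
Solving: t(Manager) = 3.8107, t(Senior) = 3.8026, t(Trainee) = 3.4304.
Expected years from Trainee to Junior: 3.4304.

3.4304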